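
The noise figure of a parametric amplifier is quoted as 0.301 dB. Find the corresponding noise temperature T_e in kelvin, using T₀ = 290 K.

F = 10^(0.301/10) = 1.07177
T_e = (F − 1)·T₀ = (1.07177 − 1) × 290 = 20.8 K

20.8 K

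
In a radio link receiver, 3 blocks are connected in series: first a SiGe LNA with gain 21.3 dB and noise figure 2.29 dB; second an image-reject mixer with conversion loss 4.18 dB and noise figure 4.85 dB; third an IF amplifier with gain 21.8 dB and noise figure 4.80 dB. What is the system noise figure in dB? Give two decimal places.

Convert to linear (a loss of L dB is a gain of −L dB): F_i = 10^(NF_i/10), G_i = 10^(G_i,dB/10)
  Stage 1: F_1 = 10^(2.29/10) = 1.694, G_1 = 10^(21.3/10) = 134.9
  Stage 2: F_2 = 10^(4.85/10) = 3.055, G_2 = 10^(−4.18/10) = 0.3819
  Stage 3: F_3 = 10^(4.80/10) = 3.020, G_3 = 10^(21.8/10) = 151.4
Friis cascade:
  F = 1.694 + (3.055 − 1)/134.9 + (3.020 − 1)/51.52 = 1.749
NF = 10 log₁₀(1.749) = 2.43 dB

2.43 dB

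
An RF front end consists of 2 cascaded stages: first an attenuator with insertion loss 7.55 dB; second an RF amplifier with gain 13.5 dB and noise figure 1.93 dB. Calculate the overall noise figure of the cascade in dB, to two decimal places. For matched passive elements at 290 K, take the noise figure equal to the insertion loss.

Convert to linear (a loss of L dB is a gain of −L dB): F_i = 10^(NF_i/10), G_i = 10^(G_i,dB/10)
  Stage 1: F_1 = 10^(7.55/10) = 5.689, G_1 = 10^(−7.55/10) = 0.1758
  Stage 2: F_2 = 10^(1.93/10) = 1.560, G_2 = 10^(13.5/10) = 22.39
Friis cascade:
  F = 5.689 + (1.560 − 1)/0.1758 = 8.872
NF = 10 log₁₀(8.872) = 9.48 dB

9.48 dB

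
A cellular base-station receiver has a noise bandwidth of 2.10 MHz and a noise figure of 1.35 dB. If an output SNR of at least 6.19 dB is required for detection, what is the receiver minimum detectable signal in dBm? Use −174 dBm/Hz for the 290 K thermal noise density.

Sensitivity = −174 + 10 log₁₀(B) + NF + SNR_min
= −174 + 63.22 + 1.35 + 6.19
= −103.24 dBm → −103.2 dBm

−103.2 dBm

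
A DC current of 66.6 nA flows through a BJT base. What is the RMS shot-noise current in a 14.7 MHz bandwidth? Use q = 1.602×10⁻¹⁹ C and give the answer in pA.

I_n = √(2qI·B)
2qI·B = 2 × 1.602×10⁻¹⁹ × 6.66×10⁻⁸ × 1.47×10⁷ = 3.14×10⁻¹⁹ A²
I_n = √(3.14×10⁻¹⁹) = 5.60×10⁻¹⁰ A = 560 pA

560 pA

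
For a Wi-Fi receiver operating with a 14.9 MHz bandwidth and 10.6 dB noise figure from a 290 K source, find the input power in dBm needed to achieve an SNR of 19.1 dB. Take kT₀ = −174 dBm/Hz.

−72.6 dBm

Sensitivity = −174 + 10 log₁₀(B) + NF + SNR_min
= −174 + 71.73 + 10.6 + 19.1
= −72.57 dBm → −72.6 dBm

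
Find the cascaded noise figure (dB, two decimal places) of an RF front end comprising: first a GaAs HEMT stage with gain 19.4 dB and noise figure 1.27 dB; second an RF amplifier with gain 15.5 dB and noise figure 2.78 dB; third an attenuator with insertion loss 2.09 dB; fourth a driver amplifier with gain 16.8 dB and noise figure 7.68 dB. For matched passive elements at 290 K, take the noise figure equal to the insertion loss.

1.31 dB

Convert to linear (a loss of L dB is a gain of −L dB): F_i = 10^(NF_i/10), G_i = 10^(G_i,dB/10)
  Stage 1: F_1 = 10^(1.27/10) = 1.340, G_1 = 10^(19.4/10) = 87.10
  Stage 2: F_2 = 10^(2.78/10) = 1.897, G_2 = 10^(15.5/10) = 35.48
  Stage 3: F_3 = 10^(2.09/10) = 1.618, G_3 = 10^(−2.09/10) = 0.6180
  Stage 4: F_4 = 10^(7.68/10) = 5.861, G_4 = 10^(16.8/10) = 47.86
Friis cascade:
  F = 1.340 + (1.897 − 1)/87.10 + (1.618 − 1)/3090 + (5.861 − 1)/1910 = 1.353
NF = 10 log₁₀(1.353) = 1.31 dB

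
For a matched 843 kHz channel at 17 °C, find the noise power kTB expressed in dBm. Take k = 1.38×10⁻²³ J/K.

T = 17 °C + 273.15 = 290.15 K
P_n = kTB = 1.38×10⁻²³ × 290.15 × 8.43×10⁵ = 3.38×10⁻¹⁵ W
In dBm: 10 log₁₀(3.38×10⁻¹⁵ / 10⁻³) = −114.7 dBm

−114.7 dBm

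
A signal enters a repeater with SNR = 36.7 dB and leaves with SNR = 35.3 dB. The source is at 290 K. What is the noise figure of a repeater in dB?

1.4 dB

NF (dB) = SNR_in(dB) − SNR_out(dB) when the source is at T₀
NF = 36.7 − 35.3 = 1.4 dB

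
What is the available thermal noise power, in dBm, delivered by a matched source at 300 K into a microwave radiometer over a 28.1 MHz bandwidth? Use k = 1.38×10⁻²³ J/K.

P_n = kTB = 1.38×10⁻²³ × 300 × 2.81×10⁷ = 1.16×10⁻¹³ W
In dBm: 10 log₁₀(1.16×10⁻¹³ / 10⁻³) = −99.3 dBm

−99.3 dBm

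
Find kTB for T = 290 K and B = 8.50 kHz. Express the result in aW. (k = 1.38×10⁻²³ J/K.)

P_n = kTB = 1.38×10⁻²³ × 290 × 8.50×10³ = 3.40×10⁻¹⁷ W = 34.0 aW

34.0 aW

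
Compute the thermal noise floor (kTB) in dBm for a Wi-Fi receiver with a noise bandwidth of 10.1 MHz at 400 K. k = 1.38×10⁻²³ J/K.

−102.5 dBm

P_n = kTB = 1.38×10⁻²³ × 400 × 1.01×10⁷ = 5.58×10⁻¹⁴ W
In dBm: 10 log₁₀(5.58×10⁻¹⁴ / 10⁻³) = −102.5 dBm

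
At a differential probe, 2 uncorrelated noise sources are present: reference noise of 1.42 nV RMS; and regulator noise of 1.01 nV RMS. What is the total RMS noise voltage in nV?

Uncorrelated sources add in power (mean-square): V_tot = √(ΣV_i²)
V_tot = √[(1.42×10⁻⁹)² + (1.01×10⁻⁹)²] = 1.74×10⁻⁹ V = 1.74 nV

1.74 nV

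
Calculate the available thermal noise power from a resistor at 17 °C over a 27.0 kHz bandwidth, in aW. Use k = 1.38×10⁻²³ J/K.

T = 17 °C + 273.15 = 290.15 K
P_n = kTB = 1.38×10⁻²³ × 290.15 × 2.70×10⁴ = 1.08×10⁻¹⁶ W = 108 aW

108 aW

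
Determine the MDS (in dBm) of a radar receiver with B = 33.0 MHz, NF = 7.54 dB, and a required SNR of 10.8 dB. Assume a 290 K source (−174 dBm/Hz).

Sensitivity = −174 + 10 log₁₀(B) + NF + SNR_min
= −174 + 75.19 + 7.54 + 10.8
= −80.47 dBm → −80.5 dBm

−80.5 dBm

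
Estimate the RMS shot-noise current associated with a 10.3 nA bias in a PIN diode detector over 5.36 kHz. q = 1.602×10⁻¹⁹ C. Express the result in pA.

I_n = √(2qI·B)
2qI·B = 2 × 1.602×10⁻¹⁹ × 1.03×10⁻⁸ × 5.36×10³ = 1.77×10⁻²³ A²
I_n = √(1.77×10⁻²³) = 4.21×10⁻¹² A = 4.21 pA

4.21 pA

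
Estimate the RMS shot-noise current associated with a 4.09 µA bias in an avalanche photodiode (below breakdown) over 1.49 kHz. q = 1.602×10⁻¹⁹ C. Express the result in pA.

44.2 pA

I_n = √(2qI·B)
2qI·B = 2 × 1.602×10⁻¹⁹ × 4.09×10⁻⁶ × 1.49×10³ = 1.95×10⁻²¹ A²
I_n = √(1.95×10⁻²¹) = 4.42×10⁻¹¹ A = 44.2 pA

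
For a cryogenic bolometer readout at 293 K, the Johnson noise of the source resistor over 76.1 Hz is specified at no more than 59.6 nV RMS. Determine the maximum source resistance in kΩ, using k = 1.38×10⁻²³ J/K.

Johnson–Nyquist: V_n = √(4kTRB) ⇒ R = V_n² / (4kTB)
4kTB = 4 × 1.38×10⁻²³ × 293 × 7.61×10¹ = 1.23×10⁻¹⁸
R = (5.96×10⁻⁸)² / 1.23×10⁻¹⁸ = 2.89×10³ Ω = 2.89 kΩ

2.89 kΩ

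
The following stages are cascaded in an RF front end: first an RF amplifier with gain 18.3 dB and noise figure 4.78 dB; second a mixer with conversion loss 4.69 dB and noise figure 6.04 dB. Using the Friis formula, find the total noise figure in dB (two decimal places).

4.84 dB

Convert to linear (a loss of L dB is a gain of −L dB): F_i = 10^(NF_i/10), G_i = 10^(G_i,dB/10)
  Stage 1: F_1 = 10^(4.78/10) = 3.006, G_1 = 10^(18.3/10) = 67.61
  Stage 2: F_2 = 10^(6.04/10) = 4.018, G_2 = 10^(−4.69/10) = 0.3396
Friis cascade:
  F = 3.006 + (4.018 − 1)/67.61 = 3.051
NF = 10 log₁₀(3.051) = 4.84 dB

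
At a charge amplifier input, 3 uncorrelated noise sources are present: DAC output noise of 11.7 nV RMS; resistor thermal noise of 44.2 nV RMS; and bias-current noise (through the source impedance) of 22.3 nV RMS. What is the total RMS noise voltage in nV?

Uncorrelated sources add in power (mean-square): V_tot = √(ΣV_i²)
V_tot = √[(1.17×10⁻⁸)² + (4.42×10⁻⁸)² + (2.23×10⁻⁸)²] = 5.09×10⁻⁸ V = 50.9 nV

50.9 nV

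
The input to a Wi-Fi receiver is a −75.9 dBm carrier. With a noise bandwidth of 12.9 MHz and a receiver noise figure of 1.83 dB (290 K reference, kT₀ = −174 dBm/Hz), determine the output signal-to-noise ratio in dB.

Noise floor: N = −174 + 10 log₁₀(B) + NF
10 log₁₀(1.29×10⁷) = 71.11 dB
N = −174 + 71.11 + 1.83 = −101.06 dBm
SNR = P_sig − N = −75.9 − (−101.06) = 25.16 dB → 25.2 dB

25.2 dB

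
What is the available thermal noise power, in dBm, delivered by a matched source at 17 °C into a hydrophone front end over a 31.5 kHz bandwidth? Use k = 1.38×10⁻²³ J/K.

T = 17 °C + 273.15 = 290.15 K
P_n = kTB = 1.38×10⁻²³ × 290.15 × 3.15×10⁴ = 1.26×10⁻¹⁶ W
In dBm: 10 log₁₀(1.26×10⁻¹⁶ / 10⁻³) = −129.0 dBm

−129.0 dBm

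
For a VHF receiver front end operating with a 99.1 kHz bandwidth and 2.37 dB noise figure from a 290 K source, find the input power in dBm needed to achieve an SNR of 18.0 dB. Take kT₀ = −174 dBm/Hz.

Sensitivity = −174 + 10 log₁₀(B) + NF + SNR_min
= −174 + 49.96 + 2.37 + 18.0
= −103.67 dBm → −103.7 dBm

−103.7 dBm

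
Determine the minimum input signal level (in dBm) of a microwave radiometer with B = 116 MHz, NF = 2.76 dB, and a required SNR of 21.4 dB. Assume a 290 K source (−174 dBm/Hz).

−69.2 dBm

Sensitivity = −174 + 10 log₁₀(B) + NF + SNR_min
= −174 + 80.64 + 2.76 + 21.4
= −69.20 dBm → −69.2 dBm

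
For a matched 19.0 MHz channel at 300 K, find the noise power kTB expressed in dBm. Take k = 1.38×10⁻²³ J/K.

P_n = kTB = 1.38×10⁻²³ × 300 × 1.90×10⁷ = 7.87×10⁻¹⁴ W
In dBm: 10 log₁₀(7.87×10⁻¹⁴ / 10⁻³) = −101.0 dBm

−101.0 dBm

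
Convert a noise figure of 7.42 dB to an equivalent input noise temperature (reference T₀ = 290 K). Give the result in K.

1311 K

F = 10^(7.42/10) = 5.52077
T_e = (F − 1)·T₀ = (5.52077 − 1) × 290 = 1311 K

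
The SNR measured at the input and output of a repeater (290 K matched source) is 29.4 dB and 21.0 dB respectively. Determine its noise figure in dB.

NF (dB) = SNR_in(dB) − SNR_out(dB) when the source is at T₀
NF = 29.4 − 21.0 = 8.4 dB

8.4 dB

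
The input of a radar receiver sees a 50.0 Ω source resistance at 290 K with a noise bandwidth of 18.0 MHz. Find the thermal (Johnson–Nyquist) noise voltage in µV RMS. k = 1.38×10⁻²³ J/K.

3.80 µV

V_n = √(4kTRB)
4kTRB = 4 × 1.38×10⁻²³ × 290 × 5.00×10¹ × 1.80×10⁷ = 1.44×10⁻¹¹ V²
V_n = √(1.44×10⁻¹¹) = 3.80×10⁻⁶ V = 3.80 µV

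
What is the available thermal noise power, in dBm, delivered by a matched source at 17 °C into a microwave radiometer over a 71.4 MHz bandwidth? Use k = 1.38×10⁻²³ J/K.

T = 17 °C + 273.15 = 290.15 K
P_n = kTB = 1.38×10⁻²³ × 290.15 × 7.14×10⁷ = 2.86×10⁻¹³ W
In dBm: 10 log₁₀(2.86×10⁻¹³ / 10⁻³) = −95.4 dBm

−95.4 dBm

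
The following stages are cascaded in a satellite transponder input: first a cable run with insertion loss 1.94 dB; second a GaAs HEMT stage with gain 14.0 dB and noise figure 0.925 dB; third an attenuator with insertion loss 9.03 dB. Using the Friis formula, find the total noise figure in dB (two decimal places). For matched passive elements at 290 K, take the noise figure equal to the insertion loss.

Convert to linear (a loss of L dB is a gain of −L dB): F_i = 10^(NF_i/10), G_i = 10^(G_i,dB/10)
  Stage 1: F_1 = 10^(1.94/10) = 1.563, G_1 = 10^(−1.94/10) = 0.6397
  Stage 2: F_2 = 10^(0.925/10) = 1.237, G_2 = 10^(14.0/10) = 25.12
  Stage 3: F_3 = 10^(9.03/10) = 7.998, G_3 = 10^(−9.03/10) = 0.1250
Friis cascade:
  F = 1.563 + (1.237 − 1)/0.6397 + (7.998 − 1)/16.07 = 2.370
NF = 10 log₁₀(2.370) = 3.75 dB

3.75 dB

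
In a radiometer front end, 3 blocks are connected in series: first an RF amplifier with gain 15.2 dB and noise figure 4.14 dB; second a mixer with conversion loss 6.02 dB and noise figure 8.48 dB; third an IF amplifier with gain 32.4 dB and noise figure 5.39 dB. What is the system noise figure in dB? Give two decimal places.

Convert to linear (a loss of L dB is a gain of −L dB): F_i = 10^(NF_i/10), G_i = 10^(G_i,dB/10)
  Stage 1: F_1 = 10^(4.14/10) = 2.594, G_1 = 10^(15.2/10) = 33.11
  Stage 2: F_2 = 10^(8.48/10) = 7.047, G_2 = 10^(−6.02/10) = 0.2500
  Stage 3: F_3 = 10^(5.39/10) = 3.459, G_3 = 10^(32.4/10) = 1738
Friis cascade:
  F = 2.594 + (7.047 − 1)/33.11 + (3.459 − 1)/8.279 = 3.074
NF = 10 log₁₀(3.074) = 4.88 dB

4.88 dB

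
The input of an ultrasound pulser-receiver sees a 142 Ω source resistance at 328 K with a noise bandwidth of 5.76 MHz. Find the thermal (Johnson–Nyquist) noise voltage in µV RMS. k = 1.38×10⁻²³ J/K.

V_n = √(4kTRB)
4kTRB = 4 × 1.38×10⁻²³ × 328 × 1.42×10² × 5.76×10⁶ = 1.48×10⁻¹¹ V²
V_n = √(1.48×10⁻¹¹) = 3.85×10⁻⁶ V = 3.85 µV

3.85 µV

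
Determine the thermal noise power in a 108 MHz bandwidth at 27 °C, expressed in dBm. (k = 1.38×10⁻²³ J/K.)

T = 27 °C + 273.15 = 300.15 K
P_n = kTB = 1.38×10⁻²³ × 300.15 × 1.08×10⁸ = 4.47×10⁻¹³ W
In dBm: 10 log₁₀(4.47×10⁻¹³ / 10⁻³) = −93.5 dBm

−93.5 dBm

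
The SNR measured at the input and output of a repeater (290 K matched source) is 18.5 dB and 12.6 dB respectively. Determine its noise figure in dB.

5.9 dB

NF (dB) = SNR_in(dB) − SNR_out(dB) when the source is at T₀
NF = 18.5 − 12.6 = 5.9 dB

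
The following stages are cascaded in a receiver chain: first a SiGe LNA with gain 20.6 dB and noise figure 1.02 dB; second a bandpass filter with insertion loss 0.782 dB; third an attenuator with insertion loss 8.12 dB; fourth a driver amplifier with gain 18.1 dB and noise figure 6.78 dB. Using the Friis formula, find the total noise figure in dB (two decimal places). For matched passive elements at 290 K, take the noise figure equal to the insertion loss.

Convert to linear (a loss of L dB is a gain of −L dB): F_i = 10^(NF_i/10), G_i = 10^(G_i,dB/10)
  Stage 1: F_1 = 10^(1.02/10) = 1.265, G_1 = 10^(20.6/10) = 114.8
  Stage 2: F_2 = 10^(0.782/10) = 1.197, G_2 = 10^(−0.782/10) = 0.8352
  Stage 3: F_3 = 10^(8.12/10) = 6.486, G_3 = 10^(−8.12/10) = 0.1542
  Stage 4: F_4 = 10^(6.78/10) = 4.764, G_4 = 10^(18.1/10) = 64.57
Friis cascade:
  F = 1.265 + (1.197 − 1)/114.8 + (6.486 − 1)/95.90 + (4.764 − 1)/14.78 = 1.578
NF = 10 log₁₀(1.578) = 1.98 dB

1.98 dB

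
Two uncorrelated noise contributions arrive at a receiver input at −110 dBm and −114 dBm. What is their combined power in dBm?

−108.5 dBm

Convert to linear, add, convert back:
P₁ = 1.00×10⁻¹⁴ W, P₂ = 3.98×10⁻¹⁵ W
P_tot = 1.40×10⁻¹⁴ W → 10 log₁₀(P_tot / 10⁻³) = −108.5 dBm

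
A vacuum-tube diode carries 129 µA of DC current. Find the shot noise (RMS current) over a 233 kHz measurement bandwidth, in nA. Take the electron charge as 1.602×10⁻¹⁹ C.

3.10 nA

I_n = √(2qI·B)
2qI·B = 2 × 1.602×10⁻¹⁹ × 1.29×10⁻⁴ × 2.33×10⁵ = 9.63×10⁻¹⁸ A²
I_n = √(9.63×10⁻¹⁸) = 3.10×10⁻⁹ A = 3.10 nA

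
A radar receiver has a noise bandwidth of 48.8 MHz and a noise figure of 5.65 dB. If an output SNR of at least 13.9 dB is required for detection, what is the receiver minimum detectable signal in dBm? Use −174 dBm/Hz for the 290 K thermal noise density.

−77.6 dBm

Sensitivity = −174 + 10 log₁₀(B) + NF + SNR_min
= −174 + 76.88 + 5.65 + 13.9
= −77.57 dBm → −77.6 dBm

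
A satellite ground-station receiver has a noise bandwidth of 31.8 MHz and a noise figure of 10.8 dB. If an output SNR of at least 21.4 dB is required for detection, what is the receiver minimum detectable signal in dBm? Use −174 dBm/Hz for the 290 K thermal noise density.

−66.8 dBm

Sensitivity = −174 + 10 log₁₀(B) + NF + SNR_min
= −174 + 75.02 + 10.8 + 21.4
= −66.78 dBm → −66.8 dBm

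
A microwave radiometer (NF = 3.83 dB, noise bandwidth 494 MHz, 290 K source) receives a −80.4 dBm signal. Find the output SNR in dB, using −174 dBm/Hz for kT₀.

Noise floor: N = −174 + 10 log₁₀(B) + NF
10 log₁₀(4.94×10⁸) = 86.94 dB
N = −174 + 86.94 + 3.83 = −83.23 dBm
SNR = P_sig − N = −80.4 − (−83.23) = 2.83 dB → 2.8 dB

2.8 dB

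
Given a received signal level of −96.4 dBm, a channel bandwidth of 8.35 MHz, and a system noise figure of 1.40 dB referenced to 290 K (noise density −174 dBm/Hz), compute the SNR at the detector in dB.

Noise floor: N = −174 + 10 log₁₀(B) + NF
10 log₁₀(8.35×10⁶) = 69.22 dB
N = −174 + 69.22 + 1.40 = −103.38 dBm
SNR = P_sig − N = −96.4 − (−103.38) = 6.98 dB → 7.0 dB

7.0 dB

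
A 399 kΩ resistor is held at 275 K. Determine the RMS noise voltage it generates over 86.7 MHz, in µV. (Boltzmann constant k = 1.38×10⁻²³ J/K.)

V_n = √(4kTRB)
4kTRB = 4 × 1.38×10⁻²³ × 275 × 3.99×10⁵ × 8.67×10⁷ = 5.25×10⁻⁷ V²
V_n = √(5.25×10⁻⁷) = 7.25×10⁻⁴ V = 725 µV

725 µV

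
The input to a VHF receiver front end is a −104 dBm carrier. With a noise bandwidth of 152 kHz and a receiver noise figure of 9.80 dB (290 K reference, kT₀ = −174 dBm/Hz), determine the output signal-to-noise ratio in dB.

Noise floor: N = −174 + 10 log₁₀(B) + NF
10 log₁₀(1.52×10⁵) = 51.82 dB
N = −174 + 51.82 + 9.80 = −112.38 dBm
SNR = P_sig − N = −104 − (−112.38) = 8.38 dB → 8.4 dB

8.4 dB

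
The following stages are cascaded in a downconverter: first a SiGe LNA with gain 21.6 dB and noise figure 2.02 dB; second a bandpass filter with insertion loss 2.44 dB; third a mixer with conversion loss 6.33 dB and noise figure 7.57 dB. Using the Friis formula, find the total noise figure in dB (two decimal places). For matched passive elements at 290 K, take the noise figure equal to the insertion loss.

Convert to linear (a loss of L dB is a gain of −L dB): F_i = 10^(NF_i/10), G_i = 10^(G_i,dB/10)
  Stage 1: F_1 = 10^(2.02/10) = 1.592, G_1 = 10^(21.6/10) = 144.5
  Stage 2: F_2 = 10^(2.44/10) = 1.754, G_2 = 10^(−2.44/10) = 0.5702
  Stage 3: F_3 = 10^(7.57/10) = 5.715, G_3 = 10^(−6.33/10) = 0.2328
Friis cascade:
  F = 1.592 + (1.754 − 1)/144.5 + (5.715 − 1)/82.41 = 1.655
NF = 10 log₁₀(1.655) = 2.19 dB

2.19 dB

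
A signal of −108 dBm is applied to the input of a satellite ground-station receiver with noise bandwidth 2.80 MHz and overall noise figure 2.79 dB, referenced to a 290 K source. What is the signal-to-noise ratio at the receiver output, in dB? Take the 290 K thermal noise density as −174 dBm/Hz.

Noise floor: N = −174 + 10 log₁₀(B) + NF
10 log₁₀(2.80×10⁶) = 64.47 dB
N = −174 + 64.47 + 2.79 = −106.74 dBm
SNR = P_sig − N = −108 − (−106.74) = −1.26 dB → −1.3 dB

−1.3 dB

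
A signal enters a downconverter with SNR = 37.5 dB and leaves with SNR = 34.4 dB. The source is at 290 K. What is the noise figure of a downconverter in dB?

3.1 dB

NF (dB) = SNR_in(dB) − SNR_out(dB) when the source is at T₀
NF = 37.5 − 34.4 = 3.1 dB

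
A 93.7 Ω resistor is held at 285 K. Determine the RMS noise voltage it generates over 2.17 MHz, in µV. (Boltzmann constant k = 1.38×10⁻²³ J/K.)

V_n = √(4kTRB)
4kTRB = 4 × 1.38×10⁻²³ × 285 × 9.37×10¹ × 2.17×10⁶ = 3.20×10⁻¹² V²
V_n = √(3.20×10⁻¹²) = 1.79×10⁻⁶ V = 1.79 µV

1.79 µV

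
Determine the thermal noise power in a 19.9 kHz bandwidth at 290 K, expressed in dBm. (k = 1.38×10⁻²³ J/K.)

P_n = kTB = 1.38×10⁻²³ × 290 × 1.99×10⁴ = 7.96×10⁻¹⁷ W
In dBm: 10 log₁₀(7.96×10⁻¹⁷ / 10⁻³) = −131.0 dBm

−131.0 dBm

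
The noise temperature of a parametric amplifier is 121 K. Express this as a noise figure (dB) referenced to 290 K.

F = 1 + T_e/T₀ = 1 + 121/290 = 1.41724
NF = 10 log₁₀(1.41724) = 1.51 dB

1.51 dB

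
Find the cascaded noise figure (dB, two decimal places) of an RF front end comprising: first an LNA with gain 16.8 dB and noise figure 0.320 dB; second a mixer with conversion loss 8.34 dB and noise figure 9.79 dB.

0.99 dB

Convert to linear (a loss of L dB is a gain of −L dB): F_i = 10^(NF_i/10), G_i = 10^(G_i,dB/10)
  Stage 1: F_1 = 10^(0.320/10) = 1.076, G_1 = 10^(16.8/10) = 47.86
  Stage 2: F_2 = 10^(9.79/10) = 9.528, G_2 = 10^(−8.34/10) = 0.1466
Friis cascade:
  F = 1.076 + (9.528 − 1)/47.86 = 1.255
NF = 10 log₁₀(1.255) = 0.99 dB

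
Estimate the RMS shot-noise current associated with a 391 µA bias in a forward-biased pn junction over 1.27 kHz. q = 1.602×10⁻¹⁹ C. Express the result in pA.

I_n = √(2qI·B)
2qI·B = 2 × 1.602×10⁻¹⁹ × 3.91×10⁻⁴ × 1.27×10³ = 1.59×10⁻¹⁹ A²
I_n = √(1.59×10⁻¹⁹) = 3.99×10⁻¹⁰ A = 399 pA

399 pA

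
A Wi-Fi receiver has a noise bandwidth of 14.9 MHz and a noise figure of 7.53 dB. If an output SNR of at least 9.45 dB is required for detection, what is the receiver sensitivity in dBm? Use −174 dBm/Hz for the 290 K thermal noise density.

Sensitivity = −174 + 10 log₁₀(B) + NF + SNR_min
= −174 + 71.73 + 7.53 + 9.45
= −85.29 dBm → −85.3 dBm

−85.3 dBm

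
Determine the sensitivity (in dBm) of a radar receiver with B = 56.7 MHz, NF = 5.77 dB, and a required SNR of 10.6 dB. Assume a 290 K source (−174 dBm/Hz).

Sensitivity = −174 + 10 log₁₀(B) + NF + SNR_min
= −174 + 77.54 + 5.77 + 10.6
= −80.09 dBm → −80.1 dBm

−80.1 dBm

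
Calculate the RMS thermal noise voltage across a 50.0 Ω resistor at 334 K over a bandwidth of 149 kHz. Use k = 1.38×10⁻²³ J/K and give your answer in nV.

371 nV

V_n = √(4kTRB)
4kTRB = 4 × 1.38×10⁻²³ × 334 × 5.00×10¹ × 1.49×10⁵ = 1.37×10⁻¹³ V²
V_n = √(1.37×10⁻¹³) = 3.71×10⁻⁷ V = 371 nV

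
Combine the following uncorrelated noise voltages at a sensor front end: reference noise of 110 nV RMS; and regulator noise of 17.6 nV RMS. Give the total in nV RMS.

Uncorrelated sources add in power (mean-square): V_tot = √(ΣV_i²)
V_tot = √[(1.10×10⁻⁷)² + (1.76×10⁻⁸)²] = 1.11×10⁻⁷ V = 111 nV

111 nV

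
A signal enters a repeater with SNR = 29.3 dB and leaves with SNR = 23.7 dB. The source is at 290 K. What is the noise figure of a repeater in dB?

5.6 dB

NF (dB) = SNR_in(dB) − SNR_out(dB) when the source is at T₀
NF = 29.3 − 23.7 = 5.6 dB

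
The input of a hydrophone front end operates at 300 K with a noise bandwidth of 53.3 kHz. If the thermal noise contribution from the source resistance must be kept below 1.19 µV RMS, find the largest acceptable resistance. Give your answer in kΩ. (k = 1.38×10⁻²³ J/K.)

Johnson–Nyquist: V_n = √(4kTRB) ⇒ R = V_n² / (4kTB)
4kTB = 4 × 1.38×10⁻²³ × 300 × 5.33×10⁴ = 8.83×10⁻¹⁶
R = (1.19×10⁻⁶)² / 8.83×10⁻¹⁶ = 1.60×10³ Ω = 1.60 kΩ

1.60 kΩ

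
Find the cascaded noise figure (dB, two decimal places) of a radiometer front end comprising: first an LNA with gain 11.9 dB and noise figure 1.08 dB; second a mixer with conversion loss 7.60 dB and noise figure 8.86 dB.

2.34 dB

Convert to linear (a loss of L dB is a gain of −L dB): F_i = 10^(NF_i/10), G_i = 10^(G_i,dB/10)
  Stage 1: F_1 = 10^(1.08/10) = 1.282, G_1 = 10^(11.9/10) = 15.49
  Stage 2: F_2 = 10^(8.86/10) = 7.691, G_2 = 10^(−7.60/10) = 0.1738
Friis cascade:
  F = 1.282 + (7.691 − 1)/15.49 = 1.714
NF = 10 log₁₀(1.714) = 2.34 dB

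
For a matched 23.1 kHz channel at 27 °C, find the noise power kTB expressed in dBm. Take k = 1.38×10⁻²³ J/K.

T = 27 °C + 273.15 = 300.15 K
P_n = kTB = 1.38×10⁻²³ × 300.15 × 2.31×10⁴ = 9.57×10⁻¹⁷ W
In dBm: 10 log₁₀(9.57×10⁻¹⁷ / 10⁻³) = −130.2 dBm

−130.2 dBm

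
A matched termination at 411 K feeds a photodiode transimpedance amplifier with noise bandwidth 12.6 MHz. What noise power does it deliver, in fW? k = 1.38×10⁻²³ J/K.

P_n = kTB = 1.38×10⁻²³ × 411 × 1.26×10⁷ = 7.15×10⁻¹⁴ W = 71.5 fW

71.5 fW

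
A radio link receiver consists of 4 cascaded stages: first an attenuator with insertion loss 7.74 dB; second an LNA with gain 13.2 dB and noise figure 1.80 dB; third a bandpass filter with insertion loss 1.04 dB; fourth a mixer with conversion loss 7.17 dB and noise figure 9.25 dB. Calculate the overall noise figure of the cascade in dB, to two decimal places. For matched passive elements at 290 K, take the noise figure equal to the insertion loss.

10.70 dB

Convert to linear (a loss of L dB is a gain of −L dB): F_i = 10^(NF_i/10), G_i = 10^(G_i,dB/10)
  Stage 1: F_1 = 10^(7.74/10) = 5.943, G_1 = 10^(−7.74/10) = 0.1683
  Stage 2: F_2 = 10^(1.80/10) = 1.514, G_2 = 10^(13.2/10) = 20.89
  Stage 3: F_3 = 10^(1.04/10) = 1.271, G_3 = 10^(−1.04/10) = 0.7870
  Stage 4: F_4 = 10^(9.25/10) = 8.414, G_4 = 10^(−7.17/10) = 0.1919
Friis cascade:
  F = 5.943 + (1.514 − 1)/0.1683 + (1.271 − 1)/3.516 + (8.414 − 1)/2.767 = 11.75
NF = 10 log₁₀(11.75) = 10.70 dB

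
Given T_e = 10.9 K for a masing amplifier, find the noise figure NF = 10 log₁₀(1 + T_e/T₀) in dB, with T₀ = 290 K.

0.160 dB

F = 1 + T_e/T₀ = 1 + 10.9/290 = 1.03759
NF = 10 log₁₀(1.03759) = 0.160 dB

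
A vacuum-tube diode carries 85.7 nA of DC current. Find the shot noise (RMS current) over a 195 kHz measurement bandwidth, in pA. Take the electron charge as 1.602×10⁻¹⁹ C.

73.2 pA

I_n = √(2qI·B)
2qI·B = 2 × 1.602×10⁻¹⁹ × 8.57×10⁻⁸ × 1.95×10⁵ = 5.35×10⁻²¹ A²
I_n = √(5.35×10⁻²¹) = 7.32×10⁻¹¹ A = 73.2 pA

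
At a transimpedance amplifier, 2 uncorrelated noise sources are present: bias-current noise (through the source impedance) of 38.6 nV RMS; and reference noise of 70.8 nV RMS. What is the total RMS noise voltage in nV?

Uncorrelated sources add in power (mean-square): V_tot = √(ΣV_i²)
V_tot = √[(3.86×10⁻⁸)² + (7.08×10⁻⁸)²] = 8.06×10⁻⁸ V = 80.6 nV

80.6 nV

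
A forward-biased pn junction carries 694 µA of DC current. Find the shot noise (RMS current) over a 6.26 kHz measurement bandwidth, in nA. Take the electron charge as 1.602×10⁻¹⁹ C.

1.18 nA

I_n = √(2qI·B)
2qI·B = 2 × 1.602×10⁻¹⁹ × 6.94×10⁻⁴ × 6.26×10³ = 1.39×10⁻¹⁸ A²
I_n = √(1.39×10⁻¹⁸) = 1.18×10⁻⁹ A = 1.18 nA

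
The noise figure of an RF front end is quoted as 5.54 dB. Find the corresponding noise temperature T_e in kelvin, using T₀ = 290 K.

748 K

F = 10^(5.54/10) = 3.58096
T_e = (F − 1)·T₀ = (3.58096 − 1) × 290 = 748 K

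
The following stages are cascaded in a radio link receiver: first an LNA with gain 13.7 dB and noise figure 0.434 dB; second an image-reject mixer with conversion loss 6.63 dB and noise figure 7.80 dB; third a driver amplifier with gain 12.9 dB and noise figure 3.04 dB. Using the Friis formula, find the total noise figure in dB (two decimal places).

1.81 dB

Convert to linear (a loss of L dB is a gain of −L dB): F_i = 10^(NF_i/10), G_i = 10^(G_i,dB/10)
  Stage 1: F_1 = 10^(0.434/10) = 1.105, G_1 = 10^(13.7/10) = 23.44
  Stage 2: F_2 = 10^(7.80/10) = 6.026, G_2 = 10^(−6.63/10) = 0.2173
  Stage 3: F_3 = 10^(3.04/10) = 2.014, G_3 = 10^(12.9/10) = 19.50
Friis cascade:
  F = 1.105 + (6.026 − 1)/23.44 + (2.014 − 1)/5.093 = 1.519
NF = 10 log₁₀(1.519) = 1.81 dB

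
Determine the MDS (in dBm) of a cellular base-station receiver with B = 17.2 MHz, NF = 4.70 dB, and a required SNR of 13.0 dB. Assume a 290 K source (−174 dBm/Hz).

−83.9 dBm

Sensitivity = −174 + 10 log₁₀(B) + NF + SNR_min
= −174 + 72.36 + 4.70 + 13.0
= −83.94 dBm → −83.9 dBm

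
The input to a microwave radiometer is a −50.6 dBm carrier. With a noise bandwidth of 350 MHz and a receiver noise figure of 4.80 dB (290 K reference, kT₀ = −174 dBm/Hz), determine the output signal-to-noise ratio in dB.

33.2 dB

Noise floor: N = −174 + 10 log₁₀(B) + NF
10 log₁₀(3.50×10⁸) = 85.44 dB
N = −174 + 85.44 + 4.80 = −83.76 dBm
SNR = P_sig − N = −50.6 − (−83.76) = 33.16 dB → 33.2 dB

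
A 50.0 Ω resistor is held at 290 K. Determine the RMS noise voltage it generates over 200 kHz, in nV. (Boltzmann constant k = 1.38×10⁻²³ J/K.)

400 nV

V_n = √(4kTRB)
4kTRB = 4 × 1.38×10⁻²³ × 290 × 5.00×10¹ × 2.00×10⁵ = 1.60×10⁻¹³ V²
V_n = √(1.60×10⁻¹³) = 4.00×10⁻⁷ V = 400 nV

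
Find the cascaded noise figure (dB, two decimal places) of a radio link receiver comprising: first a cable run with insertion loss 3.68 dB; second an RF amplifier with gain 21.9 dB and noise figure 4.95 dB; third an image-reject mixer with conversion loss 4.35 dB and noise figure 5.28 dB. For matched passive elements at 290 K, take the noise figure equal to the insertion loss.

Convert to linear (a loss of L dB is a gain of −L dB): F_i = 10^(NF_i/10), G_i = 10^(G_i,dB/10)
  Stage 1: F_1 = 10^(3.68/10) = 2.333, G_1 = 10^(−3.68/10) = 0.4285
  Stage 2: F_2 = 10^(4.95/10) = 3.126, G_2 = 10^(21.9/10) = 154.9
  Stage 3: F_3 = 10^(5.28/10) = 3.373, G_3 = 10^(−4.35/10) = 0.3673
Friis cascade:
  F = 2.333 + (3.126 − 1)/0.4285 + (3.373 − 1)/66.37 = 7.330
NF = 10 log₁₀(7.330) = 8.65 dB

8.65 dB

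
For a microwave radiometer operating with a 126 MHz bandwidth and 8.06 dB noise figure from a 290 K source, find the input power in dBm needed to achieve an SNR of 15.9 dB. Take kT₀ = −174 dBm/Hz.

−69.0 dBm

Sensitivity = −174 + 10 log₁₀(B) + NF + SNR_min
= −174 + 81 + 8.06 + 15.9
= −69.04 dBm → −69.0 dBm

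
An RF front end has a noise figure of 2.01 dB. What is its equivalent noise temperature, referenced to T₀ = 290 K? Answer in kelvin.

171 K

F = 10^(2.01/10) = 1.58855
T_e = (F − 1)·T₀ = (1.58855 − 1) × 290 = 171 K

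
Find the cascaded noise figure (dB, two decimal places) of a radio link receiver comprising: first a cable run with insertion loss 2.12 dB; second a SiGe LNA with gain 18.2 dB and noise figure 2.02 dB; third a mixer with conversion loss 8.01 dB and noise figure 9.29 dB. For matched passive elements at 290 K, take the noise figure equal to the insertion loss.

Convert to linear (a loss of L dB is a gain of −L dB): F_i = 10^(NF_i/10), G_i = 10^(G_i,dB/10)
  Stage 1: F_1 = 10^(2.12/10) = 1.629, G_1 = 10^(−2.12/10) = 0.6138
  Stage 2: F_2 = 10^(2.02/10) = 1.592, G_2 = 10^(18.2/10) = 66.07
  Stage 3: F_3 = 10^(9.29/10) = 8.492, G_3 = 10^(−8.01/10) = 0.1581
Friis cascade:
  F = 1.629 + (1.592 − 1)/0.6138 + (8.492 − 1)/40.55 = 2.779
NF = 10 log₁₀(2.779) = 4.44 dB

4.44 dB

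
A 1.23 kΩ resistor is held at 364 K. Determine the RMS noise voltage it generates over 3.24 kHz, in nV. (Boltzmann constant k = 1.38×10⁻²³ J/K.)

V_n = √(4kTRB)
4kTRB = 4 × 1.38×10⁻²³ × 364 × 1.23×10³ × 3.24×10³ = 8.01×10⁻¹⁴ V²
V_n = √(8.01×10⁻¹⁴) = 2.83×10⁻⁷ V = 283 nV

283 nV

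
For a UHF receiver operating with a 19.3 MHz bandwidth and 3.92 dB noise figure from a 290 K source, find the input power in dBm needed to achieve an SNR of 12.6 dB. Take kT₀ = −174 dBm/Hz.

Sensitivity = −174 + 10 log₁₀(B) + NF + SNR_min
= −174 + 72.86 + 3.92 + 12.6
= −84.62 dBm → −84.6 dBm

−84.6 dBm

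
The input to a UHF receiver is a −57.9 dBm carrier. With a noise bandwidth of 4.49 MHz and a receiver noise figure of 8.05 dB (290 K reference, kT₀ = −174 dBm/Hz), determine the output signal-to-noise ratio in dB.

Noise floor: N = −174 + 10 log₁₀(B) + NF
10 log₁₀(4.49×10⁶) = 66.52 dB
N = −174 + 66.52 + 8.05 = −99.43 dBm
SNR = P_sig − N = −57.9 − (−99.43) = 41.53 dB → 41.5 dB

41.5 dB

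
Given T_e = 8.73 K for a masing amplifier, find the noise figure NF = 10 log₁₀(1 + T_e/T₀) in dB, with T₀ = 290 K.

F = 1 + T_e/T₀ = 1 + 8.73/290 = 1.0301
NF = 10 log₁₀(1.0301) = 0.129 dB

0.129 dB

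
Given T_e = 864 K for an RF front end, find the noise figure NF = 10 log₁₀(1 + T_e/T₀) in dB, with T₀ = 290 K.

6.00 dB

F = 1 + T_e/T₀ = 1 + 864/290 = 3.97931
NF = 10 log₁₀(3.97931) = 6.00 dB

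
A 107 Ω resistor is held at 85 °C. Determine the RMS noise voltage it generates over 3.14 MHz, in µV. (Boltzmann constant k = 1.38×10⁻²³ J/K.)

2.58 µV

T = 85 °C + 273.15 = 358.15 K
V_n = √(4kTRB)
4kTRB = 4 × 1.38×10⁻²³ × 358.15 × 1.07×10² × 3.14×10⁶ = 6.64×10⁻¹² V²
V_n = √(6.64×10⁻¹²) = 2.58×10⁻⁶ V = 2.58 µV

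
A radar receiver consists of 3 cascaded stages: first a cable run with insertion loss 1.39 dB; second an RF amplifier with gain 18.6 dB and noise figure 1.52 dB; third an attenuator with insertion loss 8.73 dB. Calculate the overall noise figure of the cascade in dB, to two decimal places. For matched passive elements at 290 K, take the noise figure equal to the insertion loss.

3.17 dB

Convert to linear (a loss of L dB is a gain of −L dB): F_i = 10^(NF_i/10), G_i = 10^(G_i,dB/10)
  Stage 1: F_1 = 10^(1.39/10) = 1.377, G_1 = 10^(−1.39/10) = 0.7261
  Stage 2: F_2 = 10^(1.52/10) = 1.419, G_2 = 10^(18.6/10) = 72.44
  Stage 3: F_3 = 10^(8.73/10) = 7.464, G_3 = 10^(−8.73/10) = 0.1340
Friis cascade:
  F = 1.377 + (1.419 − 1)/0.7261 + (7.464 − 1)/52.60 = 2.077
NF = 10 log₁₀(2.077) = 3.17 dB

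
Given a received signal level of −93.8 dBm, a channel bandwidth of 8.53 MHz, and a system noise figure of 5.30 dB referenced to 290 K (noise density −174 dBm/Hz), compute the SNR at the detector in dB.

5.6 dB

Noise floor: N = −174 + 10 log₁₀(B) + NF
10 log₁₀(8.53×10⁶) = 69.31 dB
N = −174 + 69.31 + 5.30 = −99.39 dBm
SNR = P_sig − N = −93.8 − (−99.39) = 5.59 dB → 5.6 dB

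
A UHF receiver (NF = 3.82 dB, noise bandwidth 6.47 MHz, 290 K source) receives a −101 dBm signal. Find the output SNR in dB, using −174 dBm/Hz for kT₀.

Noise floor: N = −174 + 10 log₁₀(B) + NF
10 log₁₀(6.47×10⁶) = 68.11 dB
N = −174 + 68.11 + 3.82 = −102.07 dBm
SNR = P_sig − N = −101 − (−102.07) = 1.07 dB → 1.1 dB

1.1 dB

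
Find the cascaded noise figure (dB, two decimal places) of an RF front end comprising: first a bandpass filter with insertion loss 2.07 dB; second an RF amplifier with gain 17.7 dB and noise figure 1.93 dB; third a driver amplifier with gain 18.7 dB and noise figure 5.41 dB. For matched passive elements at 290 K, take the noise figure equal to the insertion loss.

4.12 dB

Convert to linear (a loss of L dB is a gain of −L dB): F_i = 10^(NF_i/10), G_i = 10^(G_i,dB/10)
  Stage 1: F_1 = 10^(2.07/10) = 1.611, G_1 = 10^(−2.07/10) = 0.6209
  Stage 2: F_2 = 10^(1.93/10) = 1.560, G_2 = 10^(17.7/10) = 58.88
  Stage 3: F_3 = 10^(5.41/10) = 3.475, G_3 = 10^(18.7/10) = 74.13
Friis cascade:
  F = 1.611 + (1.560 − 1)/0.6209 + (3.475 − 1)/36.56 = 2.580
NF = 10 log₁₀(2.580) = 4.12 dB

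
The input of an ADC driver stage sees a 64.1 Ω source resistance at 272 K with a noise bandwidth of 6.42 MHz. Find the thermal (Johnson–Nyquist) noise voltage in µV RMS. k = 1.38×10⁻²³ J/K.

V_n = √(4kTRB)
4kTRB = 4 × 1.38×10⁻²³ × 272 × 6.41×10¹ × 6.42×10⁶ = 6.18×10⁻¹² V²
V_n = √(6.18×10⁻¹²) = 2.49×10⁻⁶ V = 2.49 µV

2.49 µV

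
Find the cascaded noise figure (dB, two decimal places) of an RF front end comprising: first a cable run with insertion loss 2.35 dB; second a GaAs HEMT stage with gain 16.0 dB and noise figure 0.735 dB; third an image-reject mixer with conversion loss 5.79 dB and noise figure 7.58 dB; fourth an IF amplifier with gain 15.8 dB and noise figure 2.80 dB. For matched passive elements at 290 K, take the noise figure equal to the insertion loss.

3.78 dB

Convert to linear (a loss of L dB is a gain of −L dB): F_i = 10^(NF_i/10), G_i = 10^(G_i,dB/10)
  Stage 1: F_1 = 10^(2.35/10) = 1.718, G_1 = 10^(−2.35/10) = 0.5821
  Stage 2: F_2 = 10^(0.735/10) = 1.184, G_2 = 10^(16.0/10) = 39.81
  Stage 3: F_3 = 10^(7.58/10) = 5.728, G_3 = 10^(−5.79/10) = 0.2636
  Stage 4: F_4 = 10^(2.80/10) = 1.905, G_4 = 10^(15.8/10) = 38.02
Friis cascade:
  F = 1.718 + (1.184 − 1)/0.5821 + (5.728 − 1)/23.17 + (1.905 − 1)/6.109 = 2.387
NF = 10 log₁₀(2.387) = 3.78 dB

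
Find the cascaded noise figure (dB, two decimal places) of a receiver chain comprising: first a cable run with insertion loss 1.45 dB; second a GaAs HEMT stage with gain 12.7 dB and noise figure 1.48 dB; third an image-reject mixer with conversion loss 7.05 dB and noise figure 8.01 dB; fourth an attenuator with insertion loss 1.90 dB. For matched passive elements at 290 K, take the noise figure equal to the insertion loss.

Convert to linear (a loss of L dB is a gain of −L dB): F_i = 10^(NF_i/10), G_i = 10^(G_i,dB/10)
  Stage 1: F_1 = 10^(1.45/10) = 1.396, G_1 = 10^(−1.45/10) = 0.7161
  Stage 2: F_2 = 10^(1.48/10) = 1.406, G_2 = 10^(12.7/10) = 18.62
  Stage 3: F_3 = 10^(8.01/10) = 6.324, G_3 = 10^(−7.05/10) = 0.1972
  Stage 4: F_4 = 10^(1.90/10) = 1.549, G_4 = 10^(−1.90/10) = 0.6457
Friis cascade:
  F = 1.396 + (1.406 − 1)/0.7161 + (6.324 − 1)/13.34 + (1.549 − 1)/2.630 = 2.571
NF = 10 log₁₀(2.571) = 4.10 dB

4.10 dB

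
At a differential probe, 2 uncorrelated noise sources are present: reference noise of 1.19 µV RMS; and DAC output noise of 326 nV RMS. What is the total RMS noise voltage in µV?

1.23 µV

Uncorrelated sources add in power (mean-square): V_tot = √(ΣV_i²)
V_tot = √[(1.19×10⁻⁶)² + (3.26×10⁻⁷)²] = 1.23×10⁻⁶ V = 1.23 µV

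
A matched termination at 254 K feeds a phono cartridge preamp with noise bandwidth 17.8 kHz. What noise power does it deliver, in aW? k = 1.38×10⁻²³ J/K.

62.4 aW

P_n = kTB = 1.38×10⁻²³ × 254 × 1.78×10⁴ = 6.24×10⁻¹⁷ W = 62.4 aW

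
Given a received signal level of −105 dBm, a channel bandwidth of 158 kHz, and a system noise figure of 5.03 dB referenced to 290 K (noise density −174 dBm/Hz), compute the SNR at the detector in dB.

12.0 dB

Noise floor: N = −174 + 10 log₁₀(B) + NF
10 log₁₀(1.58×10⁵) = 51.99 dB
N = −174 + 51.99 + 5.03 = −116.98 dBm
SNR = P_sig − N = −105 − (−116.98) = 11.98 dB → 12.0 dB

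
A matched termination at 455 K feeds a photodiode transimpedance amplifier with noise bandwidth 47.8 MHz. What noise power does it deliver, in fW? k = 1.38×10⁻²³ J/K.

P_n = kTB = 1.38×10⁻²³ × 455 × 4.78×10⁷ = 3.00×10⁻¹³ W = 300 fW

300 fW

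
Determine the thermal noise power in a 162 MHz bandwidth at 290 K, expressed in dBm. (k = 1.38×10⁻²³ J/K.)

P_n = kTB = 1.38×10⁻²³ × 290 × 1.62×10⁸ = 6.48×10⁻¹³ W
In dBm: 10 log₁₀(6.48×10⁻¹³ / 10⁻³) = −91.9 dBm

−91.9 dBm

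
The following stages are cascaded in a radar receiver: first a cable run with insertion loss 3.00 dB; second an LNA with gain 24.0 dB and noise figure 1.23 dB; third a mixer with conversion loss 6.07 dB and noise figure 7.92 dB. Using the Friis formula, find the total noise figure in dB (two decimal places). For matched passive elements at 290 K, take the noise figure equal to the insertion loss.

Convert to linear (a loss of L dB is a gain of −L dB): F_i = 10^(NF_i/10), G_i = 10^(G_i,dB/10)
  Stage 1: F_1 = 10^(3.00/10) = 1.995, G_1 = 10^(−3.00/10) = 0.5012
  Stage 2: F_2 = 10^(1.23/10) = 1.327, G_2 = 10^(24.0/10) = 251.2
  Stage 3: F_3 = 10^(7.92/10) = 6.194, G_3 = 10^(−6.07/10) = 0.2472
Friis cascade:
  F = 1.995 + (1.327 − 1)/0.5012 + (6.194 − 1)/125.9 = 2.690
NF = 10 log₁₀(2.690) = 4.30 dB

4.30 dB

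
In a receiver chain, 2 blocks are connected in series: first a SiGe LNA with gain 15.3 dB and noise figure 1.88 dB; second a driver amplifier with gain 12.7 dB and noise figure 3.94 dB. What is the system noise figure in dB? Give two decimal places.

Convert to linear (a loss of L dB is a gain of −L dB): F_i = 10^(NF_i/10), G_i = 10^(G_i,dB/10)
  Stage 1: F_1 = 10^(1.88/10) = 1.542, G_1 = 10^(15.3/10) = 33.88
  Stage 2: F_2 = 10^(3.94/10) = 2.477, G_2 = 10^(12.7/10) = 18.62
Friis cascade:
  F = 1.542 + (2.477 − 1)/33.88 = 1.585
NF = 10 log₁₀(1.585) = 2.00 dB

2.00 dB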